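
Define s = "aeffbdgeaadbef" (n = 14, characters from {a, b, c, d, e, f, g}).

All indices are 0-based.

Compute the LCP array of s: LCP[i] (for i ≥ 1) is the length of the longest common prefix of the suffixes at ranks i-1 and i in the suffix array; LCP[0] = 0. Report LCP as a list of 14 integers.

rank→(start, suffix):
  0 → (8, 'aadbef')
  1 → (9, 'adbef')
  2 → (0, 'aeffbdgeaadbef')
  3 → (4, 'bdgeaadbef')
  4 → (11, 'bef')
  5 → (10, 'dbef')
  6 → (5, 'dgeaadbef')
  7 → (7, 'eaadbef')
  8 → (12, 'ef')
  9 → (1, 'effbdgeaadbef')
  10 → (13, 'f')
  11 → (3, 'fbdgeaadbef')
  12 → (2, 'ffbdgeaadbef')
  13 → (6, 'geaadbef')

SA = [8, 9, 0, 4, 11, 10, 5, 7, 12, 1, 13, 3, 2, 6]
rank  pair      lcp
   1  s[8:],s[9:]  1  'a'
   2  s[9:],s[0:]  1  'a'
   3  s[0:],s[4:]  0  ''
   4  s[4:],s[11:]  1  'b'
   5  s[11:],s[10:]  0  ''
   6  s[10:],s[5:]  1  'd'
   7  s[5:],s[7:]  0  ''
   8  s[7:],s[12:]  1  'e'
   9  s[12:],s[1:]  2  'ef'
  10  s[1:],s[13:]  0  ''
  11  s[13:],s[3:]  1  'f'
  12  s[3:],s[2:]  1  'f'
  13  s[2:],s[6:]  0  ''

[0, 1, 1, 0, 1, 0, 1, 0, 1, 2, 0, 1, 1, 0]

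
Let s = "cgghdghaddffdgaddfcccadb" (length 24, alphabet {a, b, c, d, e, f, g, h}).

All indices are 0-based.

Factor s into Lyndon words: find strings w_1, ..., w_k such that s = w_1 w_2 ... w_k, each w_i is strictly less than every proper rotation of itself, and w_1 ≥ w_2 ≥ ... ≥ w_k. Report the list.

["cgghdgh", "addffdg", "addfccc", "adb"]

emit factor 1: 'cgghdgh' (i=0, period=7)
emit factor 2: 'addffdg' (i=7, period=7)
emit factor 3: 'addfccc' (i=14, period=7)
emit factor 4: 'adb' (i=21, period=3)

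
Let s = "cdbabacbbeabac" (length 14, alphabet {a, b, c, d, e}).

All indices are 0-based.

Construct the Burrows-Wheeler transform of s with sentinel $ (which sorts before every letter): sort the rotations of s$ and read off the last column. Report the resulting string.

rank  rotation         last
    0  $cdbabacbbeabac  c
    1  abac$cdbabacbbe  e
    2  abacbbeabac$cdb  b
    3  ac$cdbabacbbeab  b
    4  acbbeabac$cdbab  b
    5  babacbbeabac$cd  d
    6  bac$cdbabacbbea  a
    7  bacbbeabac$cdba  a
    8  bbeabac$cdbabac  c
    9  beabac$cdbabacb  b
   10  c$cdbabacbbeaba  a
   11  cbbeabac$cdbaba  a
   12  cdbabacbbeabac$  $
   13  dbabacbbeabac$c  c
   14  eabac$cdbabacbb  b

cebbbdaacbaa$cb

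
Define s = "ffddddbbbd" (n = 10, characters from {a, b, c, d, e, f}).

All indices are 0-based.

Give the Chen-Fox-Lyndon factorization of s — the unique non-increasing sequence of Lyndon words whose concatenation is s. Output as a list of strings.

["f", "f", "d", "d", "d", "d", "bbbd"]

emit factor 1: 'f' (i=0, period=1)
emit factor 2: 'f' (i=1, period=1)
emit factor 3: 'd' (i=2, period=1)
emit factor 4: 'd' (i=3, period=1)
emit factor 5: 'd' (i=4, period=1)
emit factor 6: 'd' (i=5, period=1)
emit factor 7: 'bbbd' (i=6, period=4)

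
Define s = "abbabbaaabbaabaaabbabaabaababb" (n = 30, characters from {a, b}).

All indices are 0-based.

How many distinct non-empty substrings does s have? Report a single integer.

rank | idx | suffix
   0 |   6 | aaabbaabaaabbabaabaababb
   1 |  14 | aaabbabaabaababb
   2 |  11 | aabaaabbabaabaababb
   3 |  21 | aabaababb
   4 |  24 | aababb
   5 |   7 | aabbaabaaabbabaabaababb
   6 |  15 | aabbabaabaababb
   7 |  12 | abaaabbabaabaababb
   8 |  19 | abaabaababb
   9 |  22 | abaababb
  10 |  25 | ababb
  11 |  27 | abb
  12 |   3 | abbaaabbaabaaabbabaabaababb
  13 |   8 | abbaabaaabbabaabaababb
  14 |  16 | abbabaabaababb
  15 |   0 | abbabbaaabbaabaaabbabaabaababb
  16 |  29 | b
  17 |   5 | baaabbaabaaabbabaabaababb
  18 |  13 | baaabbabaabaababb
  19 |  10 | baabaaabbabaabaababb
  20 |  20 | baabaababb
  21 |  23 | baababb
  22 |  18 | babaabaababb
  23 |  26 | babb
  24 |   2 | babbaaabbaabaaabbabaabaababb
  25 |  28 | bb
  26 |   4 | bbaaabbaabaaabbabaabaababb
  27 |   9 | bbaabaaabbabaabaababb
  28 |  17 | bbabaabaababb
  29 |   1 | bbabbaaabbaabaaabbabaabaababb

SA = [6, 14, 11, 21, 24, 7, 15, 12, 19, 22, 25, 27, 3, 8, 16, 0, 29, 5, 13, 10, 20, 23, 18, 26, 2, 28, 4, 9, 17, 1]
rank  pair      lcp
   1  s[6:],s[14:]  6  'aaabba'
   2  s[14:],s[11:]  2  'aa'
   3  s[11:],s[21:]  5  'aabaa'
   4  s[21:],s[24:]  4  'aaba'
   5  s[24:],s[7:]  3  'aab'
   6  s[7:],s[15:]  5  'aabba'
   7  s[15:],s[12:]  1  'a'
   8  s[12:],s[19:]  4  'abaa'
   9  s[19:],s[22:]  6  'abaaba'
  10  s[22:],s[25:]  3  'aba'
  11  s[25:],s[27:]  2  'ab'
  12  s[27:],s[3:]  3  'abb'
  13  s[3:],s[8:]  5  'abbaa'
  14  s[8:],s[16:]  4  'abba'
  15  s[16:],s[0:]  5  'abbab'
  16  s[0:],s[29:]  0  ''
  17  s[29:],s[5:]  1  'b'
  18  s[5:],s[13:]  7  'baaabba'
  19  s[13:],s[10:]  3  'baa'
  20  s[10:],s[20:]  6  'baabaa'
  21  s[20:],s[23:]  5  'baaba'
  22  s[23:],s[18:]  2  'ba'
  23  s[18:],s[26:]  3  'bab'
  24  s[26:],s[2:]  4  'babb'
  25  s[2:],s[28:]  1  'b'
  26  s[28:],s[4:]  2  'bb'
  27  s[4:],s[9:]  4  'bbaa'
  28  s[9:],s[17:]  3  'bba'
  29  s[17:],s[1:]  4  'bbab'

n(n+1)/2 = 30·31/2 = 465
Σ LCP = 0 + 6 + 2 + 5 + 4 + 3 + 5 + 1 + 4 + 6 + 3 + 2 + 3 + 5 + 4 + 5 + 0 + 1 + 7 + 3 + 6 + 5 + 2 + 3 + 4 + 1 + 2 + 4 + 3 + 4 = 103
distinct = 465 − 103 = 362

362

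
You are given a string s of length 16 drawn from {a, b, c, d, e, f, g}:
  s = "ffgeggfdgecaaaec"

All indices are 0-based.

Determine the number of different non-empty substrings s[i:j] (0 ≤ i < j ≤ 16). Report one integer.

sorted suffixes:
  #0 SA[0]=11  'aaaec'
  #1 SA[1]=12  'aaec'
  #2 SA[2]=13  'aec'
  #3 SA[3]=15  'c'
  #4 SA[4]=10  'caaaec'
  #5 SA[5]=7  'dgecaaaec'
  #6 SA[6]=14  'ec'
  #7 SA[7]=9  'ecaaaec'
  #8 SA[8]=3  'eggfdgecaaaec'
  #9 SA[9]=6  'fdgecaaaec'
  #10 SA[10]=0  'ffgeggfdgecaaaec'
  #11 SA[11]=1  'fgeggfdgecaaaec'
  #12 SA[12]=8  'gecaaaec'
  #13 SA[13]=2  'geggfdgecaaaec'
  #14 SA[14]=5  'gfdgecaaaec'
  #15 SA[15]=4  'ggfdgecaaaec'

SA = [11, 12, 13, 15, 10, 7, 14, 9, 3, 6, 0, 1, 8, 2, 5, 4]
[i] adj suffixes → lcp
  [1] 11/12 → 2 ('aa')
  [2] 12/13 → 1 ('a')
  [3] 13/15 → 0 ('')
  [4] 15/10 → 1 ('c')
  [5] 10/7 → 0 ('')
  [6] 7/14 → 0 ('')
  [7] 14/9 → 2 ('ec')
  [8] 9/3 → 1 ('e')
  [9] 3/6 → 0 ('')
  [10] 6/0 → 1 ('f')
  [11] 0/1 → 1 ('f')
  [12] 1/8 → 0 ('')
  [13] 8/2 → 2 ('ge')
  [14] 2/5 → 1 ('g')
  [15] 5/4 → 1 ('g')

n(n+1)/2 = 16·17/2 = 136
Σ LCP = 0 + 2 + 1 + 0 + 1 + 0 + 0 + 2 + 1 + 0 + 1 + 1 + 0 + 2 + 1 + 1 = 13
distinct = 136 − 13 = 123

123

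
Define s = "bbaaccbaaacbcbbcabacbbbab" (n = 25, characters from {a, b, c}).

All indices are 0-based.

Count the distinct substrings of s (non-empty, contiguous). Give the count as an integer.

rank→(start, suffix):
  0 → (7, 'aaacbcbbcabacbbbab')
  1 → (8, 'aacbcbbcabacbbbab')
  2 → (2, 'aaccbaaacbcbbcabacbbbab')
  3 → (23, 'ab')
  4 → (16, 'abacbbbab')
  5 → (18, 'acbbbab')
  6 → (9, 'acbcbbcabacbbbab')
  7 → (3, 'accbaaacbcbbcabacbbbab')
  8 → (24, 'b')
  9 → (6, 'baaacbcbbcabacbbbab')
  10 → (1, 'baaccbaaacbcbbcabacbbbab')
  11 → (22, 'bab')
  12 → (17, 'bacbbbab')
  13 → (0, 'bbaaccbaaacbcbbcabacbbbab')
  14 → (21, 'bbab')
  15 → (20, 'bbbab')
  16 → (13, 'bbcabacbbbab')
  17 → (14, 'bcabacbbbab')
  18 → (11, 'bcbbcabacbbbab')
  19 → (15, 'cabacbbbab')
  20 → (5, 'cbaaacbcbbcabacbbbab')
  21 → (19, 'cbbbab')
  22 → (12, 'cbbcabacbbbab')
  23 → (10, 'cbcbbcabacbbbab')
  24 → (4, 'ccbaaacbcbbcabacbbbab')

SA = [7, 8, 2, 23, 16, 18, 9, 3, 24, 6, 1, 22, 17, 0, 21, 20, 13, 14, 11, 15, 5, 19, 12, 10, 4]
[i] adj suffixes → lcp
  [1] 7/8 → 2 ('aa')
  [2] 8/2 → 3 ('aac')
  [3] 2/23 → 1 ('a')
  [4] 23/16 → 2 ('ab')
  [5] 16/18 → 1 ('a')
  [6] 18/9 → 3 ('acb')
  [7] 9/3 → 2 ('ac')
  [8] 3/24 → 0 ('')
  [9] 24/6 → 1 ('b')
  [10] 6/1 → 3 ('baa')
  [11] 1/22 → 2 ('ba')
  [12] 22/17 → 2 ('ba')
  [13] 17/0 → 1 ('b')
  [14] 0/21 → 3 ('bba')
  [15] 21/20 → 2 ('bb')
  [16] 20/13 → 2 ('bb')
  [17] 13/14 → 1 ('b')
  [18] 14/11 → 2 ('bc')
  [19] 11/15 → 0 ('')
  [20] 15/5 → 1 ('c')
  [21] 5/19 → 2 ('cb')
  [22] 19/12 → 3 ('cbb')
  [23] 12/10 → 2 ('cb')
  [24] 10/4 → 1 ('c')

n(n+1)/2 = 25·26/2 = 325
Σ LCP = 0 + 2 + 3 + 1 + 2 + 1 + 3 + 2 + 0 + 1 + 3 + 2 + 2 + 1 + 3 + 2 + 2 + 1 + 2 + 0 + 1 + 2 + 3 + 2 + 1 = 42
distinct = 325 − 42 = 283

283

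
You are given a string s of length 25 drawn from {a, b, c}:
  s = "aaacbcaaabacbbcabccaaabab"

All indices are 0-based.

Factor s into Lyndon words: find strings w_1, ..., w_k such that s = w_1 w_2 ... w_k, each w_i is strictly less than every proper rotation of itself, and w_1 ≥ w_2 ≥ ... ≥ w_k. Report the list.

["aaacbc", "aaabacbbcabcc", "aaabab"]

emit factor 1: 'aaacbc' (i=0, period=6)
emit factor 2: 'aaabacbbcabcc' (i=6, period=13)
emit factor 3: 'aaabab' (i=19, period=6)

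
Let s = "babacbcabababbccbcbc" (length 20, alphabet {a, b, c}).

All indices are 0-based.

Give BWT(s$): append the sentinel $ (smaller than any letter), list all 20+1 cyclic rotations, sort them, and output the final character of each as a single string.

ccbbbba$aaacccbbbbacb

rank  rotation               last
    0  $babacbcabababbccbcbc  c
    1  abababbccbcbc$babacbc  c
    2  ababbccbcbc$babacbcab  b
    3  abacbcabababbccbcbc$b  b
    4  abbccbcbc$babacbcabab  b
    5  acbcabababbccbcbc$bab  b
    6  bababbccbcbc$babacbca  a
    7  babacbcabababbccbcbc$  $
    8  babbccbcbc$babacbcaba  a
    9  bacbcabababbccbcbc$ba  a
   10  bbccbcbc$babacbcababa  a
   11  bc$babacbcabababbccbc  c
   12  bcabababbccbcbc$babac  c
   13  bcbc$babacbcabababbcc  c
   14  bccbcbc$babacbcababab  b
   15  c$babacbcabababbccbcb  b
   16  cabababbccbcbc$babacb  b
   17  cbc$babacbcabababbccb  b
   18  cbcabababbccbcbc$baba  a
   19  cbcbc$babacbcabababbc  c
   20  ccbcbc$babacbcabababb  b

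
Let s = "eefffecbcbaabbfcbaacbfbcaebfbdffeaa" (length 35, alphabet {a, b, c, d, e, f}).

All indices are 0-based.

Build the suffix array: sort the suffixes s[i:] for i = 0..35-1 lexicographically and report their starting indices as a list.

rank | idx | suffix
   0 |  34 | a
   1 |  33 | aa
   2 |  10 | aabbfcbaacbfbcaebfbdffeaa
   3 |  17 | aacbfbcaebfbdffeaa
   4 |  11 | abbfcbaacbfbcaebfbdffeaa
   5 |  18 | acbfbcaebfbdffeaa
   6 |  24 | aebfbdffeaa
   7 |   9 | baabbfcbaacbfbcaebfbdffeaa
   8 |  16 | baacbfbcaebfbdffeaa
   9 |  12 | bbfcbaacbfbcaebfbdffeaa
  10 |  22 | bcaebfbdffeaa
  11 |   7 | bcbaabbfcbaacbfbcaebfbdffeaa
  12 |  28 | bdffeaa
  13 |  20 | bfbcaebfbdffeaa
  14 |  26 | bfbdffeaa
  15 |  13 | bfcbaacbfbcaebfbdffeaa
  16 |  23 | caebfbdffeaa
  17 |   8 | cbaabbfcbaacbfbcaebfbdffeaa
  18 |  15 | cbaacbfbcaebfbdffeaa
  19 |   6 | cbcbaabbfcbaacbfbcaebfbdffeaa
  20 |  19 | cbfbcaebfbdffeaa
  21 |  29 | dffeaa
  22 |  32 | eaa
  23 |  25 | ebfbdffeaa
  24 |   5 | ecbcbaabbfcbaacbfbcaebfbdffeaa
  25 |   0 | eefffecbcbaabbfcbaacbfbcaebfbdffeaa
  26 |   1 | efffecbcbaabbfcbaacbfbcaebfbdffeaa
  27 |  21 | fbcaebfbdffeaa
  28 |  27 | fbdffeaa
  29 |  14 | fcbaacbfbcaebfbdffeaa
  30 |  31 | feaa
  31 |   4 | fecbcbaabbfcbaacbfbcaebfbdffeaa
  32 |  30 | ffeaa
  33 |   3 | ffecbcbaabbfcbaacbfbcaebfbdffeaa
  34 |   2 | fffecbcbaabbfcbaacbfbcaebfbdffeaa

[34, 33, 10, 17, 11, 18, 24, 9, 16, 12, 22, 7, 28, 20, 26, 13, 23, 8, 15, 6, 19, 29, 32, 25, 5, 0, 1, 21, 27, 14, 31, 4, 30, 3, 2]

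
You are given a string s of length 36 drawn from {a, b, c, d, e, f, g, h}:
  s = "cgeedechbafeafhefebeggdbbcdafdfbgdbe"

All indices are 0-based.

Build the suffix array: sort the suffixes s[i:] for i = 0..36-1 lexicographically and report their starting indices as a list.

rank→(start, suffix):
  0 → (27, 'afdfbgdbe')
  1 → (9, 'afeafhefebeggdbbcdafdfbgdbe')
  2 → (12, 'afhefebeggdbbcdafdfbgdbe')
  3 → (8, 'bafeafhefebeggdbbcdafdfbgdbe')
  4 → (23, 'bbcdafdfbgdbe')
  5 → (24, 'bcdafdfbgdbe')
  6 → (34, 'be')
  7 → (18, 'beggdbbcdafdfbgdbe')
  8 → (31, 'bgdbe')
  9 → (25, 'cdafdfbgdbe')
  10 → (0, 'cgeedechbafeafhefebeggdbbcdafdfbgdbe')
  11 → (6, 'chbafeafhefebeggdbbcdafdfbgdbe')
  12 → (26, 'dafdfbgdbe')
  13 → (22, 'dbbcdafdfbgdbe')
  14 → (33, 'dbe')
  15 → (4, 'dechbafeafhefebeggdbbcdafdfbgdbe')
  16 → (29, 'dfbgdbe')
  17 → (35, 'e')
  18 → (11, 'eafhefebeggdbbcdafdfbgdbe')
  19 → (17, 'ebeggdbbcdafdfbgdbe')
  20 → (5, 'echbafeafhefebeggdbbcdafdfbgdbe')
  21 → (3, 'edechbafeafhefebeggdbbcdafdfbgdbe')
  22 → (2, 'eedechbafeafhefebeggdbbcdafdfbgdbe')
  23 → (15, 'efebeggdbbcdafdfbgdbe')
  24 → (19, 'eggdbbcdafdfbgdbe')
  25 → (30, 'fbgdbe')
  26 → (28, 'fdfbgdbe')
  27 → (10, 'feafhefebeggdbbcdafdfbgdbe')
  28 → (16, 'febeggdbbcdafdfbgdbe')
  29 → (13, 'fhefebeggdbbcdafdfbgdbe')
  30 → (21, 'gdbbcdafdfbgdbe')
  31 → (32, 'gdbe')
  32 → (1, 'geedechbafeafhefebeggdbbcdafdfbgdbe')
  33 → (20, 'ggdbbcdafdfbgdbe')
  34 → (7, 'hbafeafhefebeggdbbcdafdfbgdbe')
  35 → (14, 'hefebeggdbbcdafdfbgdbe')

[27, 9, 12, 8, 23, 24, 34, 18, 31, 25, 0, 6, 26, 22, 33, 4, 29, 35, 11, 17, 5, 3, 2, 15, 19, 30, 28, 10, 16, 13, 21, 32, 1, 20, 7, 14]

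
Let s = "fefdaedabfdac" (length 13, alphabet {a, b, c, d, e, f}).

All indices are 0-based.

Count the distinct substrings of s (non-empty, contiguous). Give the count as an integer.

80

sorted suffixes:
  #0 SA[0]=7  'abfdac'
  #1 SA[1]=11  'ac'
  #2 SA[2]=4  'aedabfdac'
  #3 SA[3]=8  'bfdac'
  #4 SA[4]=12  'c'
  #5 SA[5]=6  'dabfdac'
  #6 SA[6]=10  'dac'
  #7 SA[7]=3  'daedabfdac'
  #8 SA[8]=5  'edabfdac'
  #9 SA[9]=1  'efdaedabfdac'
  #10 SA[10]=9  'fdac'
  #11 SA[11]=2  'fdaedabfdac'
  #12 SA[12]=0  'fefdaedabfdac'

SA = [7, 11, 4, 8, 12, 6, 10, 3, 5, 1, 9, 2, 0]
rank  pair      lcp
   1  s[7:],s[11:]  1  'a'
   2  s[11:],s[4:]  1  'a'
   3  s[4:],s[8:]  0  ''
   4  s[8:],s[12:]  0  ''
   5  s[12:],s[6:]  0  ''
   6  s[6:],s[10:]  2  'da'
   7  s[10:],s[3:]  2  'da'
   8  s[3:],s[5:]  0  ''
   9  s[5:],s[1:]  1  'e'
  10  s[1:],s[9:]  0  ''
  11  s[9:],s[2:]  3  'fda'
  12  s[2:],s[0:]  1  'f'

n(n+1)/2 = 13·14/2 = 91
Σ LCP = 0 + 1 + 1 + 0 + 0 + 0 + 2 + 2 + 0 + 1 + 0 + 3 + 1 = 11
distinct = 91 − 11 = 80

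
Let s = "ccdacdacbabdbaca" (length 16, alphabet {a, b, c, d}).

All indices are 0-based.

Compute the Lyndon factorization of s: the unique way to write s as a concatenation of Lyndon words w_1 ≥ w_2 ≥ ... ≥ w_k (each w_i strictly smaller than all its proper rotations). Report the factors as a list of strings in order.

emit factor 1: 'ccd' (i=0, period=3)
emit factor 2: 'acd' (i=3, period=3)
emit factor 3: 'acb' (i=6, period=3)
emit factor 4: 'abdbac' (i=9, period=6)
emit factor 5: 'a' (i=15, period=1)

["ccd", "acd", "acb", "abdbac", "a"]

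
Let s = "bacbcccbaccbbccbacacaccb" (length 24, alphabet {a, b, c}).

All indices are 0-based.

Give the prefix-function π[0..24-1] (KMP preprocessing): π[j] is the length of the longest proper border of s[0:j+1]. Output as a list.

π[0] = 0
j=1 s[j]='a': π[1]=0 (border '')
j=2 s[j]='c': π[2]=0 (border '')
j=3 s[j]='b': π[3]=1 (border 'b')
j=4 s[j]='c': k: 1→0; π[4]=0 (border '')
j=5 s[j]='c': π[5]=0 (border '')
j=6 s[j]='c': π[6]=0 (border '')
j=7 s[j]='b': π[7]=1 (border 'b')
j=8 s[j]='a': π[8]=2 (border 'ba')
j=9 s[j]='c': π[9]=3 (border 'bac')
j=10 s[j]='c': k: 3→0; π[10]=0 (border '')
j=11 s[j]='b': π[11]=1 (border 'b')
j=12 s[j]='b': k: 1→0; π[12]=1 (border 'b')
j=13 s[j]='c': k: 1→0; π[13]=0 (border '')
j=14 s[j]='c': π[14]=0 (border '')
j=15 s[j]='b': π[15]=1 (border 'b')
j=16 s[j]='a': π[16]=2 (border 'ba')
j=17 s[j]='c': π[17]=3 (border 'bac')
j=18 s[j]='a': k: 3→0; π[18]=0 (border '')
j=19 s[j]='c': π[19]=0 (border '')
j=20 s[j]='a': π[20]=0 (border '')
j=21 s[j]='c': π[21]=0 (border '')
j=22 s[j]='c': π[22]=0 (border '')
j=23 s[j]='b': π[23]=1 (border 'b')

[0, 0, 0, 1, 0, 0, 0, 1, 2, 3, 0, 1, 1, 0, 0, 1, 2, 3, 0, 0, 0, 0, 0, 1]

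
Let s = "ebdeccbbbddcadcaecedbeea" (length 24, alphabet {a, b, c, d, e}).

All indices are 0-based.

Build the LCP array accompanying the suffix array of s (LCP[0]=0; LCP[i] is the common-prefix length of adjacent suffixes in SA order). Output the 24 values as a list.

[0, 1, 1, 0, 2, 1, 2, 1, 0, 2, 1, 1, 1, 0, 1, 3, 1, 1, 0, 1, 1, 2, 1, 1]

rank→(start, suffix):
  0 → (23, 'a')
  1 → (12, 'adcaecedbeea')
  2 → (15, 'aecedbeea')
  3 → (6, 'bbbddcadcaecedbeea')
  4 → (7, 'bbddcadcaecedbeea')
  5 → (8, 'bddcadcaecedbeea')
  6 → (1, 'bdeccbbbddcadcaecedbeea')
  7 → (20, 'beea')
  8 → (11, 'cadcaecedbeea')
  9 → (14, 'caecedbeea')
  10 → (5, 'cbbbddcadcaecedbeea')
  11 → (4, 'ccbbbddcadcaecedbeea')
  12 → (17, 'cedbeea')
  13 → (19, 'dbeea')
  14 → (10, 'dcadcaecedbeea')
  15 → (13, 'dcaecedbeea')
  16 → (9, 'ddcadcaecedbeea')
  17 → (2, 'deccbbbddcadcaecedbeea')
  18 → (22, 'ea')
  19 → (0, 'ebdeccbbbddcadcaecedbeea')
  20 → (3, 'eccbbbddcadcaecedbeea')
  21 → (16, 'ecedbeea')
  22 → (18, 'edbeea')
  23 → (21, 'eea')

SA = [23, 12, 15, 6, 7, 8, 1, 20, 11, 14, 5, 4, 17, 19, 10, 13, 9, 2, 22, 0, 3, 16, 18, 21]
rank  pair      lcp
   1  s[23:],s[12:]  1  'a'
   2  s[12:],s[15:]  1  'a'
   3  s[15:],s[6:]  0  ''
   4  s[6:],s[7:]  2  'bb'
   5  s[7:],s[8:]  1  'b'
   6  s[8:],s[1:]  2  'bd'
   7  s[1:],s[20:]  1  'b'
   8  s[20:],s[11:]  0  ''
   9  s[11:],s[14:]  2  'ca'
  10  s[14:],s[5:]  1  'c'
  11  s[5:],s[4:]  1  'c'
  12  s[4:],s[17:]  1  'c'
  13  s[17:],s[19:]  0  ''
  14  s[19:],s[10:]  1  'd'
  15  s[10:],s[13:]  3  'dca'
  16  s[13:],s[9:]  1  'd'
  17  s[9:],s[2:]  1  'd'
  18  s[2:],s[22:]  0  ''
  19  s[22:],s[0:]  1  'e'
  20  s[0:],s[3:]  1  'e'
  21  s[3:],s[16:]  2  'ec'
  22  s[16:],s[18:]  1  'e'
  23  s[18:],s[21:]  1  'e'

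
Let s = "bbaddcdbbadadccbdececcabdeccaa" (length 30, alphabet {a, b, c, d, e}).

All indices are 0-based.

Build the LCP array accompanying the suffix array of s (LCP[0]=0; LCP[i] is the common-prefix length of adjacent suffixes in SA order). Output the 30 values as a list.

sorted suffixes:
  #0 SA[0]=29  'a'
  #1 SA[1]=28  'aa'
  #2 SA[2]=22  'abdeccaa'
  #3 SA[3]=9  'adadccbdececcabdeccaa'
  #4 SA[4]=11  'adccbdececcabdeccaa'
  #5 SA[5]=2  'addcdbbadadccbdececcabdeccaa'
  #6 SA[6]=8  'badadccbdececcabdeccaa'
  #7 SA[7]=1  'baddcdbbadadccbdececcabdeccaa'
  #8 SA[8]=7  'bbadadccbdececcabdeccaa'
  #9 SA[9]=0  'bbaddcdbbadadccbdececcabdeccaa'
  #10 SA[10]=23  'bdeccaa'
  #11 SA[11]=15  'bdececcabdeccaa'
  #12 SA[12]=27  'caa'
  #13 SA[13]=21  'cabdeccaa'
  #14 SA[14]=14  'cbdececcabdeccaa'
  #15 SA[15]=26  'ccaa'
  #16 SA[16]=20  'ccabdeccaa'
  #17 SA[17]=13  'ccbdececcabdeccaa'
  #18 SA[18]=5  'cdbbadadccbdececcabdeccaa'
  #19 SA[19]=18  'ceccabdeccaa'
  #20 SA[20]=10  'dadccbdececcabdeccaa'
  #21 SA[21]=6  'dbbadadccbdececcabdeccaa'
  #22 SA[22]=12  'dccbdececcabdeccaa'
  #23 SA[23]=4  'dcdbbadadccbdececcabdeccaa'
  #24 SA[24]=3  'ddcdbbadadccbdececcabdeccaa'
  #25 SA[25]=24  'deccaa'
  #26 SA[26]=16  'dececcabdeccaa'
  #27 SA[27]=25  'eccaa'
  #28 SA[28]=19  'eccabdeccaa'
  #29 SA[29]=17  'ececcabdeccaa'

SA = [29, 28, 22, 9, 11, 2, 8, 1, 7, 0, 23, 15, 27, 21, 14, 26, 20, 13, 5, 18, 10, 6, 12, 4, 3, 24, 16, 25, 19, 17]
i: (SA[i-1],SA[i]) lcp shared
  1: (29,28) 1 'a'
  2: (28,22) 1 'a'
  3: (22,9) 1 'a'
  4: (9,11) 2 'ad'
  5: (11,2) 2 'ad'
  6: (2,8) 0 ''
  7: (8,1) 3 'bad'
  8: (1,7) 1 'b'
  9: (7,0) 4 'bbad'
  10: (0,23) 1 'b'
  11: (23,15) 4 'bdec'
  12: (15,27) 0 ''
  13: (27,21) 2 'ca'
  14: (21,14) 1 'c'
  15: (14,26) 1 'c'
  16: (26,20) 3 'cca'
  17: (20,13) 2 'cc'
  18: (13,5) 1 'c'
  19: (5,18) 1 'c'
  20: (18,10) 0 ''
  21: (10,6) 1 'd'
  22: (6,12) 1 'd'
  23: (12,4) 2 'dc'
  24: (4,3) 1 'd'
  25: (3,24) 1 'd'
  26: (24,16) 3 'dec'
  27: (16,25) 0 ''
  28: (25,19) 4 'ecca'
  29: (19,17) 2 'ec'

[0, 1, 1, 1, 2, 2, 0, 3, 1, 4, 1, 4, 0, 2, 1, 1, 3, 2, 1, 1, 0, 1, 1, 2, 1, 1, 3, 0, 4, 2]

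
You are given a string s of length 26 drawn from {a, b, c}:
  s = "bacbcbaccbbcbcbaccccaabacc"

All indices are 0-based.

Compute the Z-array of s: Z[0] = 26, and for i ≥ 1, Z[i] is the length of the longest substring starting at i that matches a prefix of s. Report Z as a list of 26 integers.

Z[0]=26
i=1: outside box; Z[1]=0
i=2: outside box; Z[2]=0
i=3: outside box; Z[3]=1 extend→box=[3,4)
i=4: outside box; Z[4]=0
i=5: outside box; Z[5]=3 extend→box=[5,8)
i=6: min(r-i=2, Z[1]=0)=0; Z[6]=0
i=7: min(r-i=1, Z[2]=0)=0; Z[7]=0
i=8: outside box; Z[8]=0
i=9: outside box; Z[9]=1 extend→box=[9,10)
i=10: outside box; Z[10]=1 extend→box=[10,11)
i=11: outside box; Z[11]=0
i=12: outside box; Z[12]=1 extend→box=[12,13)
i=13: outside box; Z[13]=0
i=14: outside box; Z[14]=3 extend→box=[14,17)
i=15: min(r-i=2, Z[1]=0)=0; Z[15]=0
i=16: min(r-i=1, Z[2]=0)=0; Z[16]=0
i=17: outside box; Z[17]=0
i=18: outside box; Z[18]=0
i=19: outside box; Z[19]=0
i=20: outside box; Z[20]=0
i=21: outside box; Z[21]=0
i=22: outside box; Z[22]=3 extend→box=[22,25)
i=23: min(r-i=2, Z[1]=0)=0; Z[23]=0
i=24: min(r-i=1, Z[2]=0)=0; Z[24]=0
i=25: outside box; Z[25]=0

[26, 0, 0, 1, 0, 3, 0, 0, 0, 1, 1, 0, 1, 0, 3, 0, 0, 0, 0, 0, 0, 0, 3, 0, 0, 0]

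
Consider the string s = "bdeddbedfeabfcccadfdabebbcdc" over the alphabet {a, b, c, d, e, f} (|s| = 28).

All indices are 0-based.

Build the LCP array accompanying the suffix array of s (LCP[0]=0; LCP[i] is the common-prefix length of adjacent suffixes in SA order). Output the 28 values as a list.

[0, 2, 1, 0, 1, 1, 1, 2, 1, 0, 1, 1, 2, 1, 0, 1, 1, 1, 1, 1, 2, 0, 1, 1, 2, 0, 1, 1]

sorted suffixes:
  #0 SA[0]=20  'abebbcdc'
  #1 SA[1]=10  'abfcccadfdabebbcdc'
  #2 SA[2]=16  'adfdabebbcdc'
  #3 SA[3]=23  'bbcdc'
  #4 SA[4]=24  'bcdc'
  #5 SA[5]=0  'bdeddbedfeabfcccadfdabebbcdc'
  #6 SA[6]=21  'bebbcdc'
  #7 SA[7]=5  'bedfeabfcccadfdabebbcdc'
  #8 SA[8]=11  'bfcccadfdabebbcdc'
  #9 SA[9]=27  'c'
  #10 SA[10]=15  'cadfdabebbcdc'
  #11 SA[11]=14  'ccadfdabebbcdc'
  #12 SA[12]=13  'cccadfdabebbcdc'
  #13 SA[13]=25  'cdc'
  #14 SA[14]=19  'dabebbcdc'
  #15 SA[15]=4  'dbedfeabfcccadfdabebbcdc'
  #16 SA[16]=26  'dc'
  #17 SA[17]=3  'ddbedfeabfcccadfdabebbcdc'
  #18 SA[18]=1  'deddbedfeabfcccadfdabebbcdc'
  #19 SA[19]=17  'dfdabebbcdc'
  #20 SA[20]=7  'dfeabfcccadfdabebbcdc'
  #21 SA[21]=9  'eabfcccadfdabebbcdc'
  #22 SA[22]=22  'ebbcdc'
  #23 SA[23]=2  'eddbedfeabfcccadfdabebbcdc'
  #24 SA[24]=6  'edfeabfcccadfdabebbcdc'
  #25 SA[25]=12  'fcccadfdabebbcdc'
  #26 SA[26]=18  'fdabebbcdc'
  #27 SA[27]=8  'feabfcccadfdabebbcdc'

SA = [20, 10, 16, 23, 24, 0, 21, 5, 11, 27, 15, 14, 13, 25, 19, 4, 26, 3, 1, 17, 7, 9, 22, 2, 6, 12, 18, 8]
[i] adj suffixes → lcp
  [1] 20/10 → 2 ('ab')
  [2] 10/16 → 1 ('a')
  [3] 16/23 → 0 ('')
  [4] 23/24 → 1 ('b')
  [5] 24/0 → 1 ('b')
  [6] 0/21 → 1 ('b')
  [7] 21/5 → 2 ('be')
  [8] 5/11 → 1 ('b')
  [9] 11/27 → 0 ('')
  [10] 27/15 → 1 ('c')
  [11] 15/14 → 1 ('c')
  [12] 14/13 → 2 ('cc')
  [13] 13/25 → 1 ('c')
  [14] 25/19 → 0 ('')
  [15] 19/4 → 1 ('d')
  [16] 4/26 → 1 ('d')
  [17] 26/3 → 1 ('d')
  [18] 3/1 → 1 ('d')
  [19] 1/17 → 1 ('d')
  [20] 17/7 → 2 ('df')
  [21] 7/9 → 0 ('')
  [22] 9/22 → 1 ('e')
  [23] 22/2 → 1 ('e')
  [24] 2/6 → 2 ('ed')
  [25] 6/12 → 0 ('')
  [26] 12/18 → 1 ('f')
  [27] 18/8 → 1 ('f')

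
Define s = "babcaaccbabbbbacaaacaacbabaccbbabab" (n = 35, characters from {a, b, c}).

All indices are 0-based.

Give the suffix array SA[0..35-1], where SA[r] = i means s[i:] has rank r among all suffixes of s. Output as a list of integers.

rank | idx | suffix
   0 |  16 | aaacaacbabaccbbabab
   1 |  17 | aacaacbabaccbbabab
   2 |  20 | aacbabaccbbabab
   3 |   4 | aaccbabbbbacaaacaacbabaccbbabab
   4 |  33 | ab
   5 |  31 | abab
   6 |  24 | abaccbbabab
   7 |   9 | abbbbacaaacaacbabaccbbabab
   8 |   1 | abcaaccbabbbbacaaacaacbabaccbbabab
   9 |  14 | acaaacaacbabaccbbabab
  10 |  18 | acaacbabaccbbabab
  11 |  21 | acbabaccbbabab
  12 |   5 | accbabbbbacaaacaacbabaccbbabab
  13 |  26 | accbbabab
  14 |  34 | b
  15 |  32 | bab
  16 |  30 | babab
  17 |  23 | babaccbbabab
  18 |   8 | babbbbacaaacaacbabaccbbabab
  19 |   0 | babcaaccbabbbbacaaacaacbabaccbbabab
  20 |  13 | bacaaacaacbabaccbbabab
  21 |  25 | baccbbabab
  22 |  29 | bbabab
  23 |  12 | bbacaaacaacbabaccbbabab
  24 |  11 | bbbacaaacaacbabaccbbabab
  25 |  10 | bbbbacaaacaacbabaccbbabab
  26 |   2 | bcaaccbabbbbacaaacaacbabaccbbabab
  27 |  15 | caaacaacbabaccbbabab
  28 |  19 | caacbabaccbbabab
  29 |   3 | caaccbabbbbacaaacaacbabaccbbabab
  30 |  22 | cbabaccbbabab
  31 |   7 | cbabbbbacaaacaacbabaccbbabab
  32 |  28 | cbbabab
  33 |   6 | ccbabbbbacaaacaacbabaccbbabab
  34 |  27 | ccbbabab

[16, 17, 20, 4, 33, 31, 24, 9, 1, 14, 18, 21, 5, 26, 34, 32, 30, 23, 8, 0, 13, 25, 29, 12, 11, 10, 2, 15, 19, 3, 22, 7, 28, 6, 27]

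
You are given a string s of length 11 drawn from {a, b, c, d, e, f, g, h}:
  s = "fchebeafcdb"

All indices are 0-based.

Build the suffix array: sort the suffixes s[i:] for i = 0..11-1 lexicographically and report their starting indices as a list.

[6, 10, 4, 8, 1, 9, 5, 3, 7, 0, 2]

rank | idx | suffix
   0 |   6 | afcdb
   1 |  10 | b
   2 |   4 | beafcdb
   3 |   8 | cdb
   4 |   1 | chebeafcdb
   5 |   9 | db
   6 |   5 | eafcdb
   7 |   3 | ebeafcdb
   8 |   7 | fcdb
   9 |   0 | fchebeafcdb
  10 |   2 | hebeafcdb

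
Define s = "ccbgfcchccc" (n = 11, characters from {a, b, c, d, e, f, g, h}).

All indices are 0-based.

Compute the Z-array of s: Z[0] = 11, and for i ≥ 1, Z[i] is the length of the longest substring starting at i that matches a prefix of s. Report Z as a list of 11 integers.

[11, 1, 0, 0, 0, 2, 1, 0, 2, 2, 1]

Z[0]=11
i=1: i≥r, start 0; Z[1]=1 scan→box=[1,2)
i=2: i≥r, start 0; Z[2]=0
i=3: i≥r, start 0; Z[3]=0
i=4: i≥r, start 0; Z[4]=0
i=5: i≥r, start 0; Z[5]=2 scan→box=[5,7)
i=6: min(r-i=1, Z[1]=1)=1; Z[6]=1
i=7: i≥r, start 0; Z[7]=0
i=8: i≥r, start 0; Z[8]=2 scan→box=[8,10)
i=9: min(r-i=1, Z[1]=1)=1; Z[9]=2 scan→box=[9,11)
i=10: min(r-i=1, Z[1]=1)=1; Z[10]=1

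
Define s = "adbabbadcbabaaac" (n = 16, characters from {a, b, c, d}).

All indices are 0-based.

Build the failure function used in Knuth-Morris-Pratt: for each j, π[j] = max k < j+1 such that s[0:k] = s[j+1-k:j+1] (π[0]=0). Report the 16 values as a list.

π[0] = 0
j=1 s[j]='d': π[1]=0 (border '')
j=2 s[j]='b': π[2]=0 (border '')
j=3 s[j]='a': π[3]=1 (border 'a')
j=4 s[j]='b': k: 1→0; π[4]=0 (border '')
j=5 s[j]='b': π[5]=0 (border '')
j=6 s[j]='a': π[6]=1 (border 'a')
j=7 s[j]='d': π[7]=2 (border 'ad')
j=8 s[j]='c': k: 2→0; π[8]=0 (border '')
j=9 s[j]='b': π[9]=0 (border '')
j=10 s[j]='a': π[10]=1 (border 'a')
j=11 s[j]='b': k: 1→0; π[11]=0 (border '')
j=12 s[j]='a': π[12]=1 (border 'a')
j=13 s[j]='a': k: 1→0; π[13]=1 (border 'a')
j=14 s[j]='a': k: 1→0; π[14]=1 (border 'a')
j=15 s[j]='c': k: 1→0; π[15]=0 (border '')

[0, 0, 0, 1, 0, 0, 1, 2, 0, 0, 1, 0, 1, 1, 1, 0]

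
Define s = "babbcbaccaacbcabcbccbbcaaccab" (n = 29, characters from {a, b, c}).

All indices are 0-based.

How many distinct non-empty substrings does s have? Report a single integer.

379

rank→(start, suffix):
  0 → (9, 'aacbcabcbccbbcaaccab')
  1 → (23, 'aaccab')
  2 → (27, 'ab')
  3 → (1, 'abbcbaccaacbcabcbccbbcaaccab')
  4 → (14, 'abcbccbbcaaccab')
  5 → (10, 'acbcabcbccbbcaaccab')
  6 → (6, 'accaacbcabcbccbbcaaccab')
  7 → (24, 'accab')
  8 → (28, 'b')
  9 → (0, 'babbcbaccaacbcabcbccbbcaaccab')
  10 → (5, 'baccaacbcabcbccbbcaaccab')
  11 → (20, 'bbcaaccab')
  12 → (2, 'bbcbaccaacbcabcbccbbcaaccab')
  13 → (21, 'bcaaccab')
  14 → (12, 'bcabcbccbbcaaccab')
  15 → (3, 'bcbaccaacbcabcbccbbcaaccab')
  16 → (15, 'bcbccbbcaaccab')
  17 → (17, 'bccbbcaaccab')
  18 → (8, 'caacbcabcbccbbcaaccab')
  19 → (22, 'caaccab')
  20 → (26, 'cab')
  21 → (13, 'cabcbccbbcaaccab')
  22 → (4, 'cbaccaacbcabcbccbbcaaccab')
  23 → (19, 'cbbcaaccab')
  24 → (11, 'cbcabcbccbbcaaccab')
  25 → (16, 'cbccbbcaaccab')
  26 → (7, 'ccaacbcabcbccbbcaaccab')
  27 → (25, 'ccab')
  28 → (18, 'ccbbcaaccab')

SA = [9, 23, 27, 1, 14, 10, 6, 24, 28, 0, 5, 20, 2, 21, 12, 3, 15, 17, 8, 22, 26, 13, 4, 19, 11, 16, 7, 25, 18]
[i] adj suffixes → lcp
  [1] 9/23 → 3 ('aac')
  [2] 23/27 → 1 ('a')
  [3] 27/1 → 2 ('ab')
  [4] 1/14 → 2 ('ab')
  [5] 14/10 → 1 ('a')
  [6] 10/6 → 2 ('ac')
  [7] 6/24 → 4 ('acca')
  [8] 24/28 → 0 ('')
  [9] 28/0 → 1 ('b')
  [10] 0/5 → 2 ('ba')
  [11] 5/20 → 1 ('b')
  [12] 20/2 → 3 ('bbc')
  [13] 2/21 → 1 ('b')
  [14] 21/12 → 3 ('bca')
  [15] 12/3 → 2 ('bc')
  [16] 3/15 → 3 ('bcb')
  [17] 15/17 → 2 ('bc')
  [18] 17/8 → 0 ('')
  [19] 8/22 → 4 ('caac')
  [20] 22/26 → 2 ('ca')
  [21] 26/13 → 3 ('cab')
  [22] 13/4 → 1 ('c')
  [23] 4/19 → 2 ('cb')
  [24] 19/11 → 2 ('cb')
  [25] 11/16 → 3 ('cbc')
  [26] 16/7 → 1 ('c')
  [27] 7/25 → 3 ('cca')
  [28] 25/18 → 2 ('cc')

n(n+1)/2 = 29·30/2 = 435
Σ LCP = 0 + 3 + 1 + 2 + 2 + 1 + 2 + 4 + 0 + 1 + 2 + 1 + 3 + 1 + 3 + 2 + 3 + 2 + 0 + 4 + 2 + 3 + 1 + 2 + 2 + 3 + 1 + 3 + 2 = 56
distinct = 435 − 56 = 379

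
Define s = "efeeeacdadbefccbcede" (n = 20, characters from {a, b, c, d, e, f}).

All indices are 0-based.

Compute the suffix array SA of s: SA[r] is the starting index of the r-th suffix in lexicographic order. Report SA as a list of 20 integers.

rank | idx | suffix
   0 |   5 | acdadbefccbcede
   1 |   8 | adbefccbcede
   2 |  15 | bcede
   3 |  10 | befccbcede
   4 |  14 | cbcede
   5 |  13 | ccbcede
   6 |   6 | cdadbefccbcede
   7 |  16 | cede
   8 |   7 | dadbefccbcede
   9 |   9 | dbefccbcede
  10 |  18 | de
  11 |  19 | e
  12 |   4 | eacdadbefccbcede
  13 |  17 | ede
  14 |   3 | eeacdadbefccbcede
  15 |   2 | eeeacdadbefccbcede
  16 |  11 | efccbcede
  17 |   0 | efeeeacdadbefccbcede
  18 |  12 | fccbcede
  19 |   1 | feeeacdadbefccbcede

[5, 8, 15, 10, 14, 13, 6, 16, 7, 9, 18, 19, 4, 17, 3, 2, 11, 0, 12, 1]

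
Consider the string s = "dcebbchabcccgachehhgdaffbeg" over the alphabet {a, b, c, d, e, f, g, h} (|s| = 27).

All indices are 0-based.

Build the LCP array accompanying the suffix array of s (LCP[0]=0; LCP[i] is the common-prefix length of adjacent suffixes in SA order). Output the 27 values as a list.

[0, 1, 1, 0, 1, 2, 1, 0, 2, 1, 1, 1, 2, 0, 1, 0, 1, 1, 0, 1, 0, 1, 1, 0, 1, 1, 1]

rank→(start, suffix):
  0 → (7, 'abcccgachehhgdaffbeg')
  1 → (13, 'achehhgdaffbeg')
  2 → (21, 'affbeg')
  3 → (3, 'bbchabcccgachehhgdaffbeg')
  4 → (8, 'bcccgachehhgdaffbeg')
  5 → (4, 'bchabcccgachehhgdaffbeg')
  6 → (24, 'beg')
  7 → (9, 'cccgachehhgdaffbeg')
  8 → (10, 'ccgachehhgdaffbeg')
  9 → (1, 'cebbchabcccgachehhgdaffbeg')
  10 → (11, 'cgachehhgdaffbeg')
  11 → (5, 'chabcccgachehhgdaffbeg')
  12 → (14, 'chehhgdaffbeg')
  13 → (20, 'daffbeg')
  14 → (0, 'dcebbchabcccgachehhgdaffbeg')
  15 → (2, 'ebbchabcccgachehhgdaffbeg')
  16 → (25, 'eg')
  17 → (16, 'ehhgdaffbeg')
  18 → (23, 'fbeg')
  19 → (22, 'ffbeg')
  20 → (26, 'g')
  21 → (12, 'gachehhgdaffbeg')
  22 → (19, 'gdaffbeg')
  23 → (6, 'habcccgachehhgdaffbeg')
  24 → (15, 'hehhgdaffbeg')
  25 → (18, 'hgdaffbeg')
  26 → (17, 'hhgdaffbeg')

SA = [7, 13, 21, 3, 8, 4, 24, 9, 10, 1, 11, 5, 14, 20, 0, 2, 25, 16, 23, 22, 26, 12, 19, 6, 15, 18, 17]
rank  pair      lcp
   1  s[7:],s[13:]  1  'a'
   2  s[13:],s[21:]  1  'a'
   3  s[21:],s[3:]  0  ''
   4  s[3:],s[8:]  1  'b'
   5  s[8:],s[4:]  2  'bc'
   6  s[4:],s[24:]  1  'b'
   7  s[24:],s[9:]  0  ''
   8  s[9:],s[10:]  2  'cc'
   9  s[10:],s[1:]  1  'c'
  10  s[1:],s[11:]  1  'c'
  11  s[11:],s[5:]  1  'c'
  12  s[5:],s[14:]  2  'ch'
  13  s[14:],s[20:]  0  ''
  14  s[20:],s[0:]  1  'd'
  15  s[0:],s[2:]  0  ''
  16  s[2:],s[25:]  1  'e'
  17  s[25:],s[16:]  1  'e'
  18  s[16:],s[23:]  0  ''
  19  s[23:],s[22:]  1  'f'
  20  s[22:],s[26:]  0  ''
  21  s[26:],s[12:]  1  'g'
  22  s[12:],s[19:]  1  'g'
  23  s[19:],s[6:]  0  ''
  24  s[6:],s[15:]  1  'h'
  25  s[15:],s[18:]  1  'h'
  26  s[18:],s[17:]  1  'h'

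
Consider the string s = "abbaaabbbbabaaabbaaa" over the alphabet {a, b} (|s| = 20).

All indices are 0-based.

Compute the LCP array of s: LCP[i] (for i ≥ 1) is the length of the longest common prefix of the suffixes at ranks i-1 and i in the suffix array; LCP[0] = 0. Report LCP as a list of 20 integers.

rank→(start, suffix):
  0 → (19, 'a')
  1 → (18, 'aa')
  2 → (17, 'aaa')
  3 → (12, 'aaabbaaa')
  4 → (3, 'aaabbbbabaaabbaaa')
  5 → (13, 'aabbaaa')
  6 → (4, 'aabbbbabaaabbaaa')
  7 → (10, 'abaaabbaaa')
  8 → (14, 'abbaaa')
  9 → (0, 'abbaaabbbbabaaabbaaa')
  10 → (5, 'abbbbabaaabbaaa')
  11 → (16, 'baaa')
  12 → (11, 'baaabbaaa')
  13 → (2, 'baaabbbbabaaabbaaa')
  14 → (9, 'babaaabbaaa')
  15 → (15, 'bbaaa')
  16 → (1, 'bbaaabbbbabaaabbaaa')
  17 → (8, 'bbabaaabbaaa')
  18 → (7, 'bbbabaaabbaaa')
  19 → (6, 'bbbbabaaabbaaa')

SA = [19, 18, 17, 12, 3, 13, 4, 10, 14, 0, 5, 16, 11, 2, 9, 15, 1, 8, 7, 6]
i: (SA[i-1],SA[i]) lcp shared
  1: (19,18) 1 'a'
  2: (18,17) 2 'aa'
  3: (17,12) 3 'aaa'
  4: (12,3) 5 'aaabb'
  5: (3,13) 2 'aa'
  6: (13,4) 4 'aabb'
  7: (4,10) 1 'a'
  8: (10,14) 2 'ab'
  9: (14,0) 6 'abbaaa'
  10: (0,5) 3 'abb'
  11: (5,16) 0 ''
  12: (16,11) 4 'baaa'
  13: (11,2) 6 'baaabb'
  14: (2,9) 2 'ba'
  15: (9,15) 1 'b'
  16: (15,1) 5 'bbaaa'
  17: (1,8) 3 'bba'
  18: (8,7) 2 'bb'
  19: (7,6) 3 'bbb'

[0, 1, 2, 3, 5, 2, 4, 1, 2, 6, 3, 0, 4, 6, 2, 1, 5, 3, 2, 3]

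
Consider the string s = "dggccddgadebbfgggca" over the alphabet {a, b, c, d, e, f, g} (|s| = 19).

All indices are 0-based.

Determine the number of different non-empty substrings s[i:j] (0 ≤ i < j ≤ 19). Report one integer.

173

rank→(start, suffix):
  0 → (18, 'a')
  1 → (8, 'adebbfgggca')
  2 → (11, 'bbfgggca')
  3 → (12, 'bfgggca')
  4 → (17, 'ca')
  5 → (3, 'ccddgadebbfgggca')
  6 → (4, 'cddgadebbfgggca')
  7 → (5, 'ddgadebbfgggca')
  8 → (9, 'debbfgggca')
  9 → (6, 'dgadebbfgggca')
  10 → (0, 'dggccddgadebbfgggca')
  11 → (10, 'ebbfgggca')
  12 → (13, 'fgggca')
  13 → (7, 'gadebbfgggca')
  14 → (16, 'gca')
  15 → (2, 'gccddgadebbfgggca')
  16 → (15, 'ggca')
  17 → (1, 'ggccddgadebbfgggca')
  18 → (14, 'gggca')

SA = [18, 8, 11, 12, 17, 3, 4, 5, 9, 6, 0, 10, 13, 7, 16, 2, 15, 1, 14]
rank  pair      lcp
   1  s[18:],s[8:]  1  'a'
   2  s[8:],s[11:]  0  ''
   3  s[11:],s[12:]  1  'b'
   4  s[12:],s[17:]  0  ''
   5  s[17:],s[3:]  1  'c'
   6  s[3:],s[4:]  1  'c'
   7  s[4:],s[5:]  0  ''
   8  s[5:],s[9:]  1  'd'
   9  s[9:],s[6:]  1  'd'
  10  s[6:],s[0:]  2  'dg'
  11  s[0:],s[10:]  0  ''
  12  s[10:],s[13:]  0  ''
  13  s[13:],s[7:]  0  ''
  14  s[7:],s[16:]  1  'g'
  15  s[16:],s[2:]  2  'gc'
  16  s[2:],s[15:]  1  'g'
  17  s[15:],s[1:]  3  'ggc'
  18  s[1:],s[14:]  2  'gg'

n(n+1)/2 = 19·20/2 = 190
Σ LCP = 0 + 1 + 0 + 1 + 0 + 1 + 1 + 0 + 1 + 1 + 2 + 0 + 0 + 0 + 1 + 2 + 1 + 3 + 2 = 17
distinct = 190 − 17 = 173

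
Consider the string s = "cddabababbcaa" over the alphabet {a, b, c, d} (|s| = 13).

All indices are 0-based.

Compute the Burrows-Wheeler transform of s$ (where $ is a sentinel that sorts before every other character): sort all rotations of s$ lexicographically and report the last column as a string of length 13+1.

rank  rotation        last
    0  $cddabababbcaa  a
    1  a$cddabababbca  a
    2  aa$cddabababbc  c
    3  abababbcaa$cdd  d
    4  ababbcaa$cddab  b
    5  abbcaa$cddabab  b
    6  bababbcaa$cdda  a
    7  babbcaa$cddaba  a
    8  bbcaa$cddababa  a
    9  bcaa$cddababab  b
   10  caa$cddabababb  b
   11  cddabababbcaa$  $
   12  dabababbcaa$cd  d
   13  ddabababbcaa$c  c

aacdbbaaabb$dc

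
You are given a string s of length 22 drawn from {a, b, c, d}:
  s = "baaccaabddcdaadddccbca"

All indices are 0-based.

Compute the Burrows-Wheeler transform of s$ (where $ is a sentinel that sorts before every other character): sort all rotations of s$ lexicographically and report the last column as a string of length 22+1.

rank  rotation                 last
    0  $baaccaabddcdaadddccbca  a
    1  a$baaccaabddcdaadddccbc  c
    2  aabddcdaadddccbca$baacc  c
    3  aaccaabddcdaadddccbca$b  b
    4  aadddccbca$baaccaabddcd  d
    5  abddcdaadddccbca$baacca  a
    6  accaabddcdaadddccbca$ba  a
    7  adddccbca$baaccaabddcda  a
    8  baaccaabddcdaadddccbca$  $
    9  bca$baaccaabddcdaadddcc  c
   10  bddcdaadddccbca$baaccaa  a
   11  ca$baaccaabddcdaadddccb  b
   12  caabddcdaadddccbca$baac  c
   13  cbca$baaccaabddcdaadddc  c
   14  ccaabddcdaadddccbca$baa  a
   15  ccbca$baaccaabddcdaaddd  d
   16  cdaadddccbca$baaccaabdd  d
   17  daadddccbca$baaccaabddc  c
   18  dccbca$baaccaabddcdaadd  d
   19  dcdaadddccbca$baaccaabd  d
   20  ddccbca$baaccaabddcdaad  d
   21  ddcdaadddccbca$baaccaab  b
   22  dddccbca$baaccaabddcdaa  a

accbdaaa$cabccaddcdddba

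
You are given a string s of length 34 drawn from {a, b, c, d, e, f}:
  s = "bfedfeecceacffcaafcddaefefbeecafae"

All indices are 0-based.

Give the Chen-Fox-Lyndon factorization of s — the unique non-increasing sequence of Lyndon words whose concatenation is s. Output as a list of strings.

["bfedfeecce", "acffc", "aafcddaefefbeecafae"]

emit factor 1: 'bfedfeecce' (i=0, period=10)
emit factor 2: 'acffc' (i=10, period=5)
emit factor 3: 'aafcddaefefbeecafae' (i=15, period=19)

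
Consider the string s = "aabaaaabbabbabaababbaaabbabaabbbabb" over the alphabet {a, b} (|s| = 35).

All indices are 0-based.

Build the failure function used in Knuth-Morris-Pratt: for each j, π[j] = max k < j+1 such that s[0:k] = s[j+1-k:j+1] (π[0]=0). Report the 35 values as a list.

[0, 1, 0, 1, 2, 2, 2, 3, 0, 1, 0, 0, 1, 0, 1, 2, 3, 4, 0, 0, 1, 2, 2, 3, 0, 1, 0, 1, 2, 3, 0, 0, 1, 0, 0]

π[0] = 0
j=1 s[j]='a': π[1]=1 (border 'a')
j=2 s[j]='b': k: 1→0; π[2]=0 (border '')
j=3 s[j]='a': π[3]=1 (border 'a')
j=4 s[j]='a': π[4]=2 (border 'aa')
j=5 s[j]='a': k: 2→1; π[5]=2 (border 'aa')
j=6 s[j]='a': k: 2→1; π[6]=2 (border 'aa')
j=7 s[j]='b': π[7]=3 (border 'aab')
j=8 s[j]='b': k: 3→0; π[8]=0 (border '')
j=9 s[j]='a': π[9]=1 (border 'a')
j=10 s[j]='b': k: 1→0; π[10]=0 (border '')
j=11 s[j]='b': π[11]=0 (border '')
j=12 s[j]='a': π[12]=1 (border 'a')
j=13 s[j]='b': k: 1→0; π[13]=0 (border '')
j=14 s[j]='a': π[14]=1 (border 'a')
j=15 s[j]='a': π[15]=2 (border 'aa')
j=16 s[j]='b': π[16]=3 (border 'aab')
j=17 s[j]='a': π[17]=4 (border 'aaba')
j=18 s[j]='b': k: 4→1→0; π[18]=0 (border '')
j=19 s[j]='b': π[19]=0 (border '')
j=20 s[j]='a': π[20]=1 (border 'a')
j=21 s[j]='a': π[21]=2 (border 'aa')
j=22 s[j]='a': k: 2→1; π[22]=2 (border 'aa')
j=23 s[j]='b': π[23]=3 (border 'aab')
j=24 s[j]='b': k: 3→0; π[24]=0 (border '')
j=25 s[j]='a': π[25]=1 (border 'a')
j=26 s[j]='b': k: 1→0; π[26]=0 (border '')
j=27 s[j]='a': π[27]=1 (border 'a')
j=28 s[j]='a': π[28]=2 (border 'aa')
j=29 s[j]='b': π[29]=3 (border 'aab')
j=30 s[j]='b': k: 3→0; π[30]=0 (border '')
j=31 s[j]='b': π[31]=0 (border '')
j=32 s[j]='a': π[32]=1 (border 'a')
j=33 s[j]='b': k: 1→0; π[33]=0 (border '')
j=34 s[j]='b': π[34]=0 (border '')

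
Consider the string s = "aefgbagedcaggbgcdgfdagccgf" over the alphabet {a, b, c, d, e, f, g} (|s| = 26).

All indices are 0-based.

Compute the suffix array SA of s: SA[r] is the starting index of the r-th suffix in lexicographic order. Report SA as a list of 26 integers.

rank→(start, suffix):
  0 → (0, 'aefgbagedcaggbgcdgfdagccgf')
  1 → (20, 'agccgf')
  2 → (5, 'agedcaggbgcdgfdagccgf')
  3 → (10, 'aggbgcdgfdagccgf')
  4 → (4, 'bagedcaggbgcdgfdagccgf')
  5 → (13, 'bgcdgfdagccgf')
  6 → (9, 'caggbgcdgfdagccgf')
  7 → (22, 'ccgf')
  8 → (15, 'cdgfdagccgf')
  9 → (23, 'cgf')
  10 → (19, 'dagccgf')
  11 → (8, 'dcaggbgcdgfdagccgf')
  12 → (16, 'dgfdagccgf')
  13 → (7, 'edcaggbgcdgfdagccgf')
  14 → (1, 'efgbagedcaggbgcdgfdagccgf')
  15 → (25, 'f')
  16 → (18, 'fdagccgf')
  17 → (2, 'fgbagedcaggbgcdgfdagccgf')
  18 → (3, 'gbagedcaggbgcdgfdagccgf')
  19 → (12, 'gbgcdgfdagccgf')
  20 → (21, 'gccgf')
  21 → (14, 'gcdgfdagccgf')
  22 → (6, 'gedcaggbgcdgfdagccgf')
  23 → (24, 'gf')
  24 → (17, 'gfdagccgf')
  25 → (11, 'ggbgcdgfdagccgf')

[0, 20, 5, 10, 4, 13, 9, 22, 15, 23, 19, 8, 16, 7, 1, 25, 18, 2, 3, 12, 21, 14, 6, 24, 17, 11]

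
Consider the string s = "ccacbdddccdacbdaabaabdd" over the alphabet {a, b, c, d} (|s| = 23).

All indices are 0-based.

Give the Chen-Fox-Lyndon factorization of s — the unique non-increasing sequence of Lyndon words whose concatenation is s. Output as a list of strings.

emit factor 1: 'c' (i=0, period=1)
emit factor 2: 'c' (i=1, period=1)
emit factor 3: 'acbdddccd' (i=2, period=9)
emit factor 4: 'acbd' (i=11, period=4)
emit factor 5: 'aabaabdd' (i=15, period=8)

["c", "c", "acbdddccd", "acbd", "aabaabdd"]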